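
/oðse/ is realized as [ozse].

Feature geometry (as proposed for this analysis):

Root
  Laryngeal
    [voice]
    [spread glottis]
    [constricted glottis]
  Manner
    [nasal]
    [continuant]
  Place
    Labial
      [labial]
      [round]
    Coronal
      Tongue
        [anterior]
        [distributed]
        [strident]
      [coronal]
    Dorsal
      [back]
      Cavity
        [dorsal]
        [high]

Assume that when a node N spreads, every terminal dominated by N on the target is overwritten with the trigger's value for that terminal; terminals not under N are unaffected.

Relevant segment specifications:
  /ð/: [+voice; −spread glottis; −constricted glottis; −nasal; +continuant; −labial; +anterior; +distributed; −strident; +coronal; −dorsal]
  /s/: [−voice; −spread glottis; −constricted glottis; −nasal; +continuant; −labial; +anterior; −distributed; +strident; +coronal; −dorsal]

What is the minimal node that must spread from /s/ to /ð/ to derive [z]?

Tongue

Comparing /ð/ with its surface form [z], the features that change are [distributed], [strident].
In this geometry the lowest node dominating all of them is Tongue: every daughter of Tongue dominates only a proper subset, so no lower node suffices.
Delinking /ð/'s Tongue and associating /s/'s Tongue gives precisely the feature bundle of [z].
[voice], a feature on which the two segments disagree outside Tongue, is unchanged — nothing dominating it spread, and Tongue is the minimal sufficient constituent.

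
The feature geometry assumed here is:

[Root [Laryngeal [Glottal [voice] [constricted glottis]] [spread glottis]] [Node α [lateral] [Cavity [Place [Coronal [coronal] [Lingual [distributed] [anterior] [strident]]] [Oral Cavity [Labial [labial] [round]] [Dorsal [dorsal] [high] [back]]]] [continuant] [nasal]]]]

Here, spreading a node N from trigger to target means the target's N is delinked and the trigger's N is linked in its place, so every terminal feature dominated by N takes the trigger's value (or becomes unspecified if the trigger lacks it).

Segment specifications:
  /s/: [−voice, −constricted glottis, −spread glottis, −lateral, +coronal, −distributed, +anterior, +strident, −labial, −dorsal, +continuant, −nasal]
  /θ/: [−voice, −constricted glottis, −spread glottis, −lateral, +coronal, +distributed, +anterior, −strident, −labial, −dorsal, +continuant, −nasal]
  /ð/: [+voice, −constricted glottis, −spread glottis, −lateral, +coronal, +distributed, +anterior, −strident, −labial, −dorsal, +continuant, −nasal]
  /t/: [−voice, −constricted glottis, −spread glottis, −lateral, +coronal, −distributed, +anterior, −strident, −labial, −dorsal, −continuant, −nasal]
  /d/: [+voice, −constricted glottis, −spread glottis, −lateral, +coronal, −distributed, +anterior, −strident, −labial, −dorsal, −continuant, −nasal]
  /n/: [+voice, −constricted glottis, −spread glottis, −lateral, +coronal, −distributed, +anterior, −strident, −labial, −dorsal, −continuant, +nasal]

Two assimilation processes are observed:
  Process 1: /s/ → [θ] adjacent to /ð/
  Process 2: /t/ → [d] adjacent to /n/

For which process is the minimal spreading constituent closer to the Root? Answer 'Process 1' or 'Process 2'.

In Process 1, [distributed], [strident] change, so the minimal spreading node is Lingual at depth 5.
Process 2: the feature that changes is [voice]; the minimal node is [voice] (depth 3).
[voice] (depth 3) sits above Lingual (depth 5), making Process 2 the one with the higher spreading node.

Process 2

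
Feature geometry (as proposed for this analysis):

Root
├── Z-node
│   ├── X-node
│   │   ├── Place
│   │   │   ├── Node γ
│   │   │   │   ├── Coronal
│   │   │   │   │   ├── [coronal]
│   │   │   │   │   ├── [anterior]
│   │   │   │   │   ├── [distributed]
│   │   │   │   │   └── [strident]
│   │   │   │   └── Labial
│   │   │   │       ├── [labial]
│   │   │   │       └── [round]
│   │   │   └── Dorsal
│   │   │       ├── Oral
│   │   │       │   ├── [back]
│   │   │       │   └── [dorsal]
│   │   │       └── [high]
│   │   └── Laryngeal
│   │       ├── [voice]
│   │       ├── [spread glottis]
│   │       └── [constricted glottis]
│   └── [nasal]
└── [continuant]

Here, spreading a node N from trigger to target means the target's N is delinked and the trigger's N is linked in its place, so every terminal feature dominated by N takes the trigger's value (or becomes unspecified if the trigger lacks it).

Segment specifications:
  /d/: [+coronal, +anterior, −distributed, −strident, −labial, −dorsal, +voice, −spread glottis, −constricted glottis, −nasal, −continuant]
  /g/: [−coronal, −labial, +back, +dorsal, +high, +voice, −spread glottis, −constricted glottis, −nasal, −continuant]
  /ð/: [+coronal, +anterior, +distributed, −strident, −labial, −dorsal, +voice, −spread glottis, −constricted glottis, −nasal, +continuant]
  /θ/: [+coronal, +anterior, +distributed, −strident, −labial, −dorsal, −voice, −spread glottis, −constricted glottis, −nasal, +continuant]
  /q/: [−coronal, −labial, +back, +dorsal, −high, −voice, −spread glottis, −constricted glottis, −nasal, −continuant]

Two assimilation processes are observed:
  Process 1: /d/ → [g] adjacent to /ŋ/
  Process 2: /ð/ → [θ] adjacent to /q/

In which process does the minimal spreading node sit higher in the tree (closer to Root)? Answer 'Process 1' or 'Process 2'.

In Process 1, [coronal], [anterior], [distributed], [strident], [dorsal], [high], [back] change, so the minimal spreading node is Place at depth 3.
Process 2 alters [voice]; the lowest dominating node is [voice] (depth 4 from Root).
Place is closer to Root than [voice], so Process 1 spreads the higher node.

Process 1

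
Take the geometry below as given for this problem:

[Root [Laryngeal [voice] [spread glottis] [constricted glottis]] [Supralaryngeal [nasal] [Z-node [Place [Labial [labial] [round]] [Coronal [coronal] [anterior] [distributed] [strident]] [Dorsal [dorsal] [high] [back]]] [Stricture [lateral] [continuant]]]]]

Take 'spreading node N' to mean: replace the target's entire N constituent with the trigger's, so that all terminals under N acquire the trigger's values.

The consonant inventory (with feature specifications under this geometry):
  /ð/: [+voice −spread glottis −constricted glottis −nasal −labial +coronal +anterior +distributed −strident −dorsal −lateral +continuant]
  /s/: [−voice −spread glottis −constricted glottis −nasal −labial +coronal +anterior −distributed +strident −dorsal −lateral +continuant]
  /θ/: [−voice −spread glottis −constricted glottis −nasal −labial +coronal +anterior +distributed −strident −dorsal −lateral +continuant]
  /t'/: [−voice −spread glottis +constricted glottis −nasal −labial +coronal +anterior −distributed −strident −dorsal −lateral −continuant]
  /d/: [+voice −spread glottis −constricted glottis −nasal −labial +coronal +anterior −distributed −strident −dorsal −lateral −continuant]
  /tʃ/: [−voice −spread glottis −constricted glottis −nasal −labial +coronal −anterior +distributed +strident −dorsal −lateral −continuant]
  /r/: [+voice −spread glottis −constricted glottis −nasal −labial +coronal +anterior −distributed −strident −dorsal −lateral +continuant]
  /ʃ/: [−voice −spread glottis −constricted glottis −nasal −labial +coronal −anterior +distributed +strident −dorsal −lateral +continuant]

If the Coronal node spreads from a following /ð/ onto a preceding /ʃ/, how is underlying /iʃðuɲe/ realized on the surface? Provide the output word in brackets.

Coronal immediately or transitively dominates [coronal], [anterior], [distributed], [strident].
The target acquires /ð/'s values for everything under Coronal — [+coronal], [+anterior], [+distributed], [−strident] — while keeping its own [voice], [spread glottis], [constricted glottis], ….
The resulting bundle matches /θ/ in the inventory; substituting it for /ʃ/ gives [iθðuɲe].

[iθðuɲe]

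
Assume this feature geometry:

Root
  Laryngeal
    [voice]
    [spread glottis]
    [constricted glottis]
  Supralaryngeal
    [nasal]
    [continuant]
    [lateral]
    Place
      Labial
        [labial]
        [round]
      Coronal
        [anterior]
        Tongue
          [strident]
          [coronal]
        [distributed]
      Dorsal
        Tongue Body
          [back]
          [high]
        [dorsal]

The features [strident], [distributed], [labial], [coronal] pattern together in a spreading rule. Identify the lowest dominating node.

Place

[strident]: Root ▹ Supralaryngeal ▹ Place ▹ Coronal ▹ Tongue ▹ [strident].
[distributed] lies under Coronal (below Supralaryngeal).
[labial] lies under Labial (below Supralaryngeal).
[coronal]: Root ▹ Supralaryngeal ▹ Place ▹ Coronal ▹ Tongue ▹ [coronal].
These paths first converge at Place; no daughter of Place dominates all 4 features, so Place is the minimal constituent.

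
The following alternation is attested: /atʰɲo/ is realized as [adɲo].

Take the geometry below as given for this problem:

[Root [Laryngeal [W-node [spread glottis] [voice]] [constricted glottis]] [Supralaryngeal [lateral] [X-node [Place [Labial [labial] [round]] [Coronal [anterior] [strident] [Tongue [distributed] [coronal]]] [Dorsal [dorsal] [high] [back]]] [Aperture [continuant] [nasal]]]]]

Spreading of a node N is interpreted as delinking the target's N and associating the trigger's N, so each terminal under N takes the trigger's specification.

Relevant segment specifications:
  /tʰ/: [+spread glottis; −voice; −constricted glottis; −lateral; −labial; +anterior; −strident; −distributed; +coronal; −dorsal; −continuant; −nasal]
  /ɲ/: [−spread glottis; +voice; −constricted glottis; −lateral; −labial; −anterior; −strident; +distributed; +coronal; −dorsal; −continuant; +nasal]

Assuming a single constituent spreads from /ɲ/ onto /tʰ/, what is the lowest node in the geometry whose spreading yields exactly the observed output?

/tʰ/ and [d] differ in [voice], [spread glottis]; every other specified feature is identical.
In this geometry the lowest node dominating all of them is W-node: every daughter of W-node dominates only a proper subset, so no lower node suffices.
Spreading W-node from /ɲ/ overwrites each of those terminals with /ɲ/'s values, yielding exactly [d].
Features on which the two segments disagree outside W-node, such as [nasal], [anterior], are unchanged — nothing dominating them spread, and W-node is the minimal sufficient constituent.

W-node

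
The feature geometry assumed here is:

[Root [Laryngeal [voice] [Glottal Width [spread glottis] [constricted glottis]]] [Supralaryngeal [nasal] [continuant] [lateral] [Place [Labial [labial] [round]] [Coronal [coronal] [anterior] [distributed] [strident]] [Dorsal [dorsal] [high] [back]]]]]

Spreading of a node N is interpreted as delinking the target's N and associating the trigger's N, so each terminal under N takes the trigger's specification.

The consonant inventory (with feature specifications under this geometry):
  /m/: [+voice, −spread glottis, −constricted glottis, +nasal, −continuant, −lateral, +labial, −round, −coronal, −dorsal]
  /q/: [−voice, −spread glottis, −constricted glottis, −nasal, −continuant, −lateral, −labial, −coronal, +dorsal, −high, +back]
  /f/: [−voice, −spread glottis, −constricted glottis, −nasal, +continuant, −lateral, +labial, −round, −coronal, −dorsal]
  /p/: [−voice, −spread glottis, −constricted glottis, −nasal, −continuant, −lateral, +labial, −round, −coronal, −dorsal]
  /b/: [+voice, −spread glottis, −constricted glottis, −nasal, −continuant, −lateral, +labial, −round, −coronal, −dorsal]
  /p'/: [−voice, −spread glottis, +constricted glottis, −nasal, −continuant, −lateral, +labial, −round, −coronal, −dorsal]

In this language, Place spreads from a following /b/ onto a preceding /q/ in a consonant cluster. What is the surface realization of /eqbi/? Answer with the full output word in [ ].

Terminals under Place in this geometry: [labial], [round], [coronal], [anterior], [distributed], [strident], [dorsal], [high], [back].
After delinking /q/'s Place and linking /b/'s, the affected terminals become [+labial], [−round], [−coronal], [−dorsal]; [voice], [spread glottis], [constricted glottis], … (outside Place) are retained from /q/.
The resulting bundle matches /p/ in the inventory; substituting it for /q/ gives [epbi].

[epbi]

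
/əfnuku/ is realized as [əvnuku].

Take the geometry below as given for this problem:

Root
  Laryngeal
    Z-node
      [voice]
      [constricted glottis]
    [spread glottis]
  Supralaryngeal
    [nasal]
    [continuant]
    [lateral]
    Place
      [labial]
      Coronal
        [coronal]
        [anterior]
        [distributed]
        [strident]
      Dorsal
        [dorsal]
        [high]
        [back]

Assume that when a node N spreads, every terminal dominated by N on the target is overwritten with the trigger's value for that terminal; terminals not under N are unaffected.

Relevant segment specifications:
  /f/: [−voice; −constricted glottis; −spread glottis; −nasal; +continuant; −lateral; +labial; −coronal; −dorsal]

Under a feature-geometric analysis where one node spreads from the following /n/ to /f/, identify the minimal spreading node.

[voice]

The alternation /f/ → [v] changes [voice] and nothing else.
Only a single terminal changes, and /n/ supplies the new value, so [voice] itself is the minimal spreading constituent.
Features on which the two segments disagree outside [voice], such as [coronal], [continuant], are unchanged — nothing dominating them spread, and [voice] is the minimal sufficient constituent.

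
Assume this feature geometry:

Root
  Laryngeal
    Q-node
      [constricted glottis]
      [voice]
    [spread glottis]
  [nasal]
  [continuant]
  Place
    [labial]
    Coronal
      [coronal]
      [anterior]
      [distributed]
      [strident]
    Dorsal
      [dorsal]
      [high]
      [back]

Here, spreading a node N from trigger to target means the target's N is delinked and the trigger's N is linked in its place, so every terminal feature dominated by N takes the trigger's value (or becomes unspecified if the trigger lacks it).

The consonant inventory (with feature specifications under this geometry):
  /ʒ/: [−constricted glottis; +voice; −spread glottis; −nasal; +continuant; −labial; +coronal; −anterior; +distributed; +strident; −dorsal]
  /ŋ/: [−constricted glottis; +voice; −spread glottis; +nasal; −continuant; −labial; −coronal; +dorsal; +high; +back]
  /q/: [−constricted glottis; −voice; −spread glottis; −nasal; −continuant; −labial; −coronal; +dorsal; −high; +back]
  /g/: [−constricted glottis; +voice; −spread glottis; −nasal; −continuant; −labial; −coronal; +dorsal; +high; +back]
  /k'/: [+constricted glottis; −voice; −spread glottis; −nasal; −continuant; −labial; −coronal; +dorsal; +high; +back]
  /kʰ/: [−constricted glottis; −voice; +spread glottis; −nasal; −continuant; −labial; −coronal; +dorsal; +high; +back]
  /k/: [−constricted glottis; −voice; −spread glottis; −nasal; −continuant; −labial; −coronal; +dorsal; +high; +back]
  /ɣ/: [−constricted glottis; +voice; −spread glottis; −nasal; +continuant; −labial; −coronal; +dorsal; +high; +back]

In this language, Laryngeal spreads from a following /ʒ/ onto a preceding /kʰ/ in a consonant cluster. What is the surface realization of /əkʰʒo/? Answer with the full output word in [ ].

Terminals under Laryngeal in this geometry: [constricted glottis], [voice], [spread glottis].
The target acquires /ʒ/'s values for everything under Laryngeal — [−constricted glottis], [+voice], [−spread glottis] — while keeping its own [nasal], [continuant], [labial], ….
This feature bundle is that of [g], so /əkʰʒo/ surfaces as [əgʒo].

[əgʒo]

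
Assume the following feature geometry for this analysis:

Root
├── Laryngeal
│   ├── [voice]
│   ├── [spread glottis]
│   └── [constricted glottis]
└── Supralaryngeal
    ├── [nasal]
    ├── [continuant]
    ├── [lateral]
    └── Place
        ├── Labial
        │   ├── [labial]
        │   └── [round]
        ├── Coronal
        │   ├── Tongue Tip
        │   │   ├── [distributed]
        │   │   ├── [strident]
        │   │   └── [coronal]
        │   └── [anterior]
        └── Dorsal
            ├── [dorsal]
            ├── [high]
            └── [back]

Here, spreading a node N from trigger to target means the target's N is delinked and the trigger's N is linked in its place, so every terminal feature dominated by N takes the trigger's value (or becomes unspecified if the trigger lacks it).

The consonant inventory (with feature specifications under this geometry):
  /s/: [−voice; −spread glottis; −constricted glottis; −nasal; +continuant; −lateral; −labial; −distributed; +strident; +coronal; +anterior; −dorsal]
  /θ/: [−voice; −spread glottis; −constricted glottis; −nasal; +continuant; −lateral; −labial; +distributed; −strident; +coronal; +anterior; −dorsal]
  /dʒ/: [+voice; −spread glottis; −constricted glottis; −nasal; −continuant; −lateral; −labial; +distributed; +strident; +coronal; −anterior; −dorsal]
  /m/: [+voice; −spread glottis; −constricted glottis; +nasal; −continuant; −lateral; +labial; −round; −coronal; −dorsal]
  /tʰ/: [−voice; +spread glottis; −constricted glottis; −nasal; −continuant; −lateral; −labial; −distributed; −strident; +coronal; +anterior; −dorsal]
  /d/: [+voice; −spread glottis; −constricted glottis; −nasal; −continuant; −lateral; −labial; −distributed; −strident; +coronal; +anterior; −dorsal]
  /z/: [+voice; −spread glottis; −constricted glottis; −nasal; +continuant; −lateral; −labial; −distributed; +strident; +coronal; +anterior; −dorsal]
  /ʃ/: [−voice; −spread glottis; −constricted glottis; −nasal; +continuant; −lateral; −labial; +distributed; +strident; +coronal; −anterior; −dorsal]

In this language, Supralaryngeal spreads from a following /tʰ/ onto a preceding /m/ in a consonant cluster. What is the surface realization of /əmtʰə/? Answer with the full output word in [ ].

The Supralaryngeal node dominates the terminals [nasal], [continuant], [lateral], [labial], [round], [distributed], [strident], [coronal], [anterior], [dorsal], [high], [back].
Spreading Supralaryngeal from /tʰ/ onto /m/ replaces those values with /tʰ/'s: [−nasal], [−continuant], [−lateral], [−labial], [−distributed], [−strident], [+coronal], [+anterior], [−dorsal]. Features outside Supralaryngeal ([voice], [spread glottis], [constricted glottis]) stay as in /m/.
This feature bundle is that of [d], so /əmtʰə/ surfaces as [ədtʰə].

[ədtʰə]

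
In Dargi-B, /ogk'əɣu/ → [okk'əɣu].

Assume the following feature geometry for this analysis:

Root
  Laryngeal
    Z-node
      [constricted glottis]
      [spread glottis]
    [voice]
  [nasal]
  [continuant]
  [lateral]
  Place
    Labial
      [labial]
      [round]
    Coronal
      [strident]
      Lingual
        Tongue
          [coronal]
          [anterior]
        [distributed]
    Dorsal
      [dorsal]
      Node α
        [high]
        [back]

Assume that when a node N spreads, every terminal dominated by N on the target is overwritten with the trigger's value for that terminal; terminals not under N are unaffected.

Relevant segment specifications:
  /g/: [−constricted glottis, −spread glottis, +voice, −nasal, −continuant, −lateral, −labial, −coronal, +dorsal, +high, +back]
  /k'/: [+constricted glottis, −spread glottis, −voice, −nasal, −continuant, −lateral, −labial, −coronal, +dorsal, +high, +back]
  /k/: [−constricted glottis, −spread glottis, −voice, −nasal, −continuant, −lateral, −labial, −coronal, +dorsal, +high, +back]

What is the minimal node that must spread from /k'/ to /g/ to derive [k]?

[voice]

/g/ and [k] differ in [voice]; every other specified feature is identical.
Only a single terminal changes, and /k'/ supplies the new value, so [voice] itself is the minimal spreading constituent.
[constricted glottis] — on which /k'/ differs from /g/ — is unchanged, so neither Laryngeal nor anything higher can have spread; the constituent is no larger than [voice].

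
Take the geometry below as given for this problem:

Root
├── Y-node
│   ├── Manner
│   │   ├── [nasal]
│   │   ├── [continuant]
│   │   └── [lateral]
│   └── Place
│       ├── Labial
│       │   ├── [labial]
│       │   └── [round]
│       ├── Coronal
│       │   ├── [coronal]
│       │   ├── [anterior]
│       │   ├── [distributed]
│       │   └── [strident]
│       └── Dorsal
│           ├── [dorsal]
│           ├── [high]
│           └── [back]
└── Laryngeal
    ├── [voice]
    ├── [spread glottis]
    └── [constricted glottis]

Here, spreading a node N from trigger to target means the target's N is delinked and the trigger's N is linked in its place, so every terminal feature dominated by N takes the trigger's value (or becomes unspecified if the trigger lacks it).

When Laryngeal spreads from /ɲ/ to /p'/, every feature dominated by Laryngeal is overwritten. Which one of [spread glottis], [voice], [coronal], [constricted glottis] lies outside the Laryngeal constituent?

[coronal]

The terminals dominated by Laryngeal are [voice], [spread glottis], [constricted glottis].
Spreading Laryngeal replaces [spread glottis], [constricted glottis], [voice] with the trigger's values, since each sits inside the Laryngeal constituent.
[coronal] is not within the Laryngeal subtree (it hangs from Coronal), so /p'/'s [coronal] value survives.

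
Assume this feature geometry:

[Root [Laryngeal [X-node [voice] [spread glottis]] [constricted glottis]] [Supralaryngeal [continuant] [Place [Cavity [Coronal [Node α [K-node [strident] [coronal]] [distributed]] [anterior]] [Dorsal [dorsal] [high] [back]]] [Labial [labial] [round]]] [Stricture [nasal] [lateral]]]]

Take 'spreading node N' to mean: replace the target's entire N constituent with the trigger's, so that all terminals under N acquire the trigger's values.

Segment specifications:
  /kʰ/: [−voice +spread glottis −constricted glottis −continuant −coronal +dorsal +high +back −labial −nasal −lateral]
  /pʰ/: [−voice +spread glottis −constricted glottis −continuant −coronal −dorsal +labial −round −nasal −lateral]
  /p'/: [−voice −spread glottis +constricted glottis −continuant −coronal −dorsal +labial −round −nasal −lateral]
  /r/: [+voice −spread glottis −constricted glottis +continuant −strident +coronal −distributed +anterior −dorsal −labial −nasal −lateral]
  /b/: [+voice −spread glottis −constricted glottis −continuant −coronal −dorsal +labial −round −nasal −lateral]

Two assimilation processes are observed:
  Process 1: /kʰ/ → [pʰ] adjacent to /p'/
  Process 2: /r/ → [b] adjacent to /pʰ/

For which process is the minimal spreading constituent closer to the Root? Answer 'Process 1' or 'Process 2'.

Process 1: the features that change are [labial], [round], [dorsal], [high], [back]; the minimal node is Place (depth 2).
Process 2: the features that change are [continuant], [labial], [round], [coronal], [anterior], [distributed], [strident]; the minimal node is Supralaryngeal (depth 1).
Depth 1 < depth 2; Process 2 involves the structurally higher constituent Supralaryngeal.

Process 2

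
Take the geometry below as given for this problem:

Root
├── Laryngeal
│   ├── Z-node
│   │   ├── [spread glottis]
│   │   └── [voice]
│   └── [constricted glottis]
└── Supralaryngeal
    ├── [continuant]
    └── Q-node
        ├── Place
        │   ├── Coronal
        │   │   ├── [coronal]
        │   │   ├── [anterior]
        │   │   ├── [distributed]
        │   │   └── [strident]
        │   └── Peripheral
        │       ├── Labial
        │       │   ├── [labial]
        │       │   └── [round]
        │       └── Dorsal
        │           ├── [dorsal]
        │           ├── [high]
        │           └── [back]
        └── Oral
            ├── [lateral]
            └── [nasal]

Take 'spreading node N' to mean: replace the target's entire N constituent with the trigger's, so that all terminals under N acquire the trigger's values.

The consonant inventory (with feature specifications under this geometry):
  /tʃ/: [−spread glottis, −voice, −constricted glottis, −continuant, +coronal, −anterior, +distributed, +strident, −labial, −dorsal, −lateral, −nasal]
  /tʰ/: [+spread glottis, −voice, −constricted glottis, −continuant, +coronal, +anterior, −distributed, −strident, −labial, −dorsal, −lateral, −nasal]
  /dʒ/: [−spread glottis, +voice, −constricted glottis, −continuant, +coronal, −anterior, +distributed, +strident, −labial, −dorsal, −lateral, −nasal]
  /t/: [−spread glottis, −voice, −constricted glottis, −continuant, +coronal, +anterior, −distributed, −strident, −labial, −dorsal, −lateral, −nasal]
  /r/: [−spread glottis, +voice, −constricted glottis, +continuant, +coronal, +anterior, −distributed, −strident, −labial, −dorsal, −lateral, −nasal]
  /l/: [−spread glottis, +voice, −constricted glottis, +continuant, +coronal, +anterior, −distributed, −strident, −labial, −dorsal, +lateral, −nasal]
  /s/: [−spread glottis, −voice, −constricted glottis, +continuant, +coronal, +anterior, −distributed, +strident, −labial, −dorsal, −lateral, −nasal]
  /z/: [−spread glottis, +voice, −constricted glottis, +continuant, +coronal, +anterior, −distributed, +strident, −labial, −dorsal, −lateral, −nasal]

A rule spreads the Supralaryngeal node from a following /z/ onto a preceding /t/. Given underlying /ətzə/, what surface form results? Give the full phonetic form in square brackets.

Supralaryngeal immediately or transitively dominates [continuant], [coronal], [anterior], [distributed], [strident], [labial], [round], [dorsal], [high], [back], [lateral], [nasal].
After delinking /t/'s Supralaryngeal and linking /z/'s, the affected terminals become [+continuant], [+coronal], [+anterior], [−distributed], [+strident], [−labial], [−dorsal], [−lateral], [−nasal]; [spread glottis], [voice], [constricted glottis] (outside Supralaryngeal) are retained from /t/.
The resulting bundle matches /s/ in the inventory; substituting it for /t/ gives [əszə].

[əszə]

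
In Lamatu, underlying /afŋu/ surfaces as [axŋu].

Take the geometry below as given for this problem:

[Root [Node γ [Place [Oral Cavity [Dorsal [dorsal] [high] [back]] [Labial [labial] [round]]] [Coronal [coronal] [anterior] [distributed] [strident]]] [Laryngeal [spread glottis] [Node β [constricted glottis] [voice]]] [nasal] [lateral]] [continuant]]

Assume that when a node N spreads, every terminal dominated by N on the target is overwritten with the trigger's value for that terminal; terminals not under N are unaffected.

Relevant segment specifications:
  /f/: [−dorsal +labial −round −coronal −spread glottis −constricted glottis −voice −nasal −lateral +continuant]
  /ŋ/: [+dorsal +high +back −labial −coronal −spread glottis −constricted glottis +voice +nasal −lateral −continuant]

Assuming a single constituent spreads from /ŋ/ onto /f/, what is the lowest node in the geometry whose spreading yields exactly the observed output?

Oral Cavity

The alternation /f/ → [x] changes [labial], [round], [dorsal], [high], [back] and nothing else.
Tracing each changed feature up the tree, the paths first meet at Oral Cavity; any lower node misses at least one of them.
Spreading Oral Cavity from /ŋ/ overwrites each of those terminals with /ŋ/'s values, yielding exactly [x].
[nasal], [continuant] stay as in /f/ although /ŋ/ differs there, so no node dominating them spread; among the remaining candidates Oral Cavity is the lowest that derives the output.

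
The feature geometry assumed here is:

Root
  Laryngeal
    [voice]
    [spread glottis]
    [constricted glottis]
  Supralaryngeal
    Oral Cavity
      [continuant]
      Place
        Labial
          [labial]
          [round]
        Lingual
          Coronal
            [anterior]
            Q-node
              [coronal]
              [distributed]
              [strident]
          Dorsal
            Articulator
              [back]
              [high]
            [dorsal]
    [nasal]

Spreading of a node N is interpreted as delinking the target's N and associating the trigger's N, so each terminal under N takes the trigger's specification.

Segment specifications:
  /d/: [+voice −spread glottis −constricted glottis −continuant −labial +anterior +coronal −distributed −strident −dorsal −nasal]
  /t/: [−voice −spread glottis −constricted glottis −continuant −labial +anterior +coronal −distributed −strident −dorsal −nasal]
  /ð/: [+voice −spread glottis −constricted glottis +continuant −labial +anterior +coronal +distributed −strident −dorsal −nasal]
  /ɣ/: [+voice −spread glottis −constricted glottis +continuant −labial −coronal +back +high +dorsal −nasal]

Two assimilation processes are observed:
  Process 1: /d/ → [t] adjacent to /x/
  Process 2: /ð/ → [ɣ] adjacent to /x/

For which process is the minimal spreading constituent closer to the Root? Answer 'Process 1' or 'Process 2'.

Process 1

Process 1: the feature that changes is [voice]; the minimal node is [voice] (depth 2).
In Process 2, [coronal], [anterior], [distributed], [strident], [dorsal], [high], [back] change, so the minimal spreading node is Lingual at depth 4.
[voice] (depth 2) sits above Lingual (depth 4), making Process 1 the one with the higher spreading node.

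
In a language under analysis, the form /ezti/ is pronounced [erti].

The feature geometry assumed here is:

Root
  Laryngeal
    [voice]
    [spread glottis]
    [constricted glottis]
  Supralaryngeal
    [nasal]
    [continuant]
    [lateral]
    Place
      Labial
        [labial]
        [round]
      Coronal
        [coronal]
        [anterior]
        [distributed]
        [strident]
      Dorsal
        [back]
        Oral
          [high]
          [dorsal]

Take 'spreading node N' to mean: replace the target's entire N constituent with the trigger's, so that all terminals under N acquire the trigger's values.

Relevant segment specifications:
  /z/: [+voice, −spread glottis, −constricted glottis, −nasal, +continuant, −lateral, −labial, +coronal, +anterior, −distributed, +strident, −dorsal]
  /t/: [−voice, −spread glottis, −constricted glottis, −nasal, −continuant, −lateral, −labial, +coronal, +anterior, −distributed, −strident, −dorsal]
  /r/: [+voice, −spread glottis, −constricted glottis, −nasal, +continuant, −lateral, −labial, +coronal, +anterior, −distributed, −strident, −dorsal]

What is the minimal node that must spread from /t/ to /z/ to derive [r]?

[strident]

Feature comparison: [strident] differs between /z/ and [r]; the remaining terminals match.
Only a single terminal changes, and /t/ supplies the new value, so [strident] itself is the minimal spreading constituent.
Features on which the two segments disagree outside [strident], such as [voice], [continuant], are unchanged — nothing dominating them spread, and [strident] is the minimal sufficient constituent.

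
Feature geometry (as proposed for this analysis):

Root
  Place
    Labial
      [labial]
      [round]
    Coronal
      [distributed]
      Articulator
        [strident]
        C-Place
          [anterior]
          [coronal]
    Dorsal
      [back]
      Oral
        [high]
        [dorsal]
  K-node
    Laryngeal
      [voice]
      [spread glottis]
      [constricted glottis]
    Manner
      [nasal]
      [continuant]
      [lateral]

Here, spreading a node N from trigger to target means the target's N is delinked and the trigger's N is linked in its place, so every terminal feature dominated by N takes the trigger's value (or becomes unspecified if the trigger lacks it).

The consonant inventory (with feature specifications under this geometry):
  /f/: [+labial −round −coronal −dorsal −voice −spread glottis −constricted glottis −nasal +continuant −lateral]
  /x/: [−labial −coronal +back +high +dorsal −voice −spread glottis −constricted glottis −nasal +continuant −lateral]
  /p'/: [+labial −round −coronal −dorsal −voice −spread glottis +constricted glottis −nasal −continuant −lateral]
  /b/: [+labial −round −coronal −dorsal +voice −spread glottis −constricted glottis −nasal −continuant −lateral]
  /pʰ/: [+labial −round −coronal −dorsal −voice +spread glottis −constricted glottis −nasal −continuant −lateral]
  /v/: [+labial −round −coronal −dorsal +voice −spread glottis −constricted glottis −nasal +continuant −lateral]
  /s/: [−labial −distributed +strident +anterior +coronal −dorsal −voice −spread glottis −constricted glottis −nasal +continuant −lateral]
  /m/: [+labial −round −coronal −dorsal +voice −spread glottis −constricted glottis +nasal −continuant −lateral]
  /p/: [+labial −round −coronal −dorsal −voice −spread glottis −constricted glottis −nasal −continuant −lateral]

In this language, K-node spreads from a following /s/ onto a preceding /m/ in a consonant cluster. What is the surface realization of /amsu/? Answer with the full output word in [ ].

Terminals under K-node in this geometry: [voice], [spread glottis], [constricted glottis], [nasal], [continuant], [lateral].
The target acquires /s/'s values for everything under K-node — [−voice], [−spread glottis], [−constricted glottis], [−nasal], [+continuant], [−lateral] — while keeping its own [labial], [round], [coronal], ….
Among the inventory, only /f/ has exactly this specification, giving the surface form [afsu].

[afsu]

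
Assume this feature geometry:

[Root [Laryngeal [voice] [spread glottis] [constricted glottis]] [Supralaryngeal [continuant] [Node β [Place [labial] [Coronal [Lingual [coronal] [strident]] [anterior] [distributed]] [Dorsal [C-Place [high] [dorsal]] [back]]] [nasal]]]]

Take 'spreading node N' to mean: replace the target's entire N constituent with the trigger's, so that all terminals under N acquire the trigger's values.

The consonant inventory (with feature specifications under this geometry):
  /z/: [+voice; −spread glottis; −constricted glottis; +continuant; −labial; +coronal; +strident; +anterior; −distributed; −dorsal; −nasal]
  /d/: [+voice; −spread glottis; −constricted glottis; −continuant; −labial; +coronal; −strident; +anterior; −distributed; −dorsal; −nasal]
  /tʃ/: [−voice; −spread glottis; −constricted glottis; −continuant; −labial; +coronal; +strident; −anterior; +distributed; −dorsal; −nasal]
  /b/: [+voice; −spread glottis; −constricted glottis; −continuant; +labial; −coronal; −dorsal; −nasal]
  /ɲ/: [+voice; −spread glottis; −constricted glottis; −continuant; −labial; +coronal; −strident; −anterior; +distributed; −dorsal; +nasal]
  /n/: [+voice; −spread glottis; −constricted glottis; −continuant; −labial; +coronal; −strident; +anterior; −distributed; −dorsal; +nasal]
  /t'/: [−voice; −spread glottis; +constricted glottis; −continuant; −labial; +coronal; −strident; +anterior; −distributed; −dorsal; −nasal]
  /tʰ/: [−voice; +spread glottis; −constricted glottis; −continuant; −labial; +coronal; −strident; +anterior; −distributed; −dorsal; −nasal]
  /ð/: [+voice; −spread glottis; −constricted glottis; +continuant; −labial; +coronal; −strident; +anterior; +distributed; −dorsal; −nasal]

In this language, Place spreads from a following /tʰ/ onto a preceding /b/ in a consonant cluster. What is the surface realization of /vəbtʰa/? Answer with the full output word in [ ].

[vədtʰa]

Terminals under Place in this geometry: [labial], [coronal], [strident], [anterior], [distributed], [high], [dorsal], [back].
The target acquires /tʰ/'s values for everything under Place — [−labial], [+coronal], [−strident], [+anterior], [−distributed], [−dorsal] — while keeping its own [voice], [spread glottis], [constricted glottis], ….
The resulting bundle matches /d/ in the inventory; substituting it for /b/ gives [vədtʰa].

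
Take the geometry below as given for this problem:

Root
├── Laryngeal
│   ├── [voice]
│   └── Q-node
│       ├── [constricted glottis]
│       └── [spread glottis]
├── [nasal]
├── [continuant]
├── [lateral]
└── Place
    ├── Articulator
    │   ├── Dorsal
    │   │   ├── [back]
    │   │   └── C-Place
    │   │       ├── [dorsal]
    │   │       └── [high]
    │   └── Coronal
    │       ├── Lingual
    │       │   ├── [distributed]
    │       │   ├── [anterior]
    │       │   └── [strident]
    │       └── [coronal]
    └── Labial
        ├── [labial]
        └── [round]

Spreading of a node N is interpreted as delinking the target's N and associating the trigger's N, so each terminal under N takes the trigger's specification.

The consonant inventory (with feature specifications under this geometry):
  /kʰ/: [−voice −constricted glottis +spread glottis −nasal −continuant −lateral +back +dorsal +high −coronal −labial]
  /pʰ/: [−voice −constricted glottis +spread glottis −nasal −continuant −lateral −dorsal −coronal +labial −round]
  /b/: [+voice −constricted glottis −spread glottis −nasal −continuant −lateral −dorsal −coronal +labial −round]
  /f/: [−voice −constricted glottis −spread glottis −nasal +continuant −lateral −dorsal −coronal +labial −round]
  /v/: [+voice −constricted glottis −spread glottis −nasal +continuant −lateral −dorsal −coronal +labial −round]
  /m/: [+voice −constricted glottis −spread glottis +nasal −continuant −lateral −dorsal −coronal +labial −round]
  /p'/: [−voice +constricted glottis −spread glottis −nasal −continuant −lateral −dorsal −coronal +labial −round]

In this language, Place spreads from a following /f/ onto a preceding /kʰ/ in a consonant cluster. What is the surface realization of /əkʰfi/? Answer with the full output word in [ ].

[əpʰfi]

Terminals under Place in this geometry: [back], [dorsal], [high], [distributed], [anterior], [strident], [coronal], [labial], [round].
Spreading Place from /f/ onto /kʰ/ replaces those values with /f/'s: [−dorsal], [−coronal], [+labial], [−round]. Features outside Place ([voice], [constricted glottis], [spread glottis], …) stay as in /kʰ/.
The resulting bundle matches /pʰ/ in the inventory; substituting it for /kʰ/ gives [əpʰfi].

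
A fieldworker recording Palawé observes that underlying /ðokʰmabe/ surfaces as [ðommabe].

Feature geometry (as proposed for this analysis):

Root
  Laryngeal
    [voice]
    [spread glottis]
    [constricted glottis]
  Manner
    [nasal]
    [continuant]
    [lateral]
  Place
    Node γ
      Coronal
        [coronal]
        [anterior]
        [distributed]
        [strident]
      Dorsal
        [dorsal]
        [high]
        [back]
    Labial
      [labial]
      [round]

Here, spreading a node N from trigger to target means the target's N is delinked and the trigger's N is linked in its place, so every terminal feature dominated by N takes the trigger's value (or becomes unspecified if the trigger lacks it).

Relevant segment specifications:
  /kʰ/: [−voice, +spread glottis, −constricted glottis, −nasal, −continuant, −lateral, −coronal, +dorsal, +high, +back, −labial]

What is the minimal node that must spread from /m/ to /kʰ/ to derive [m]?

/kʰ/ and [m] differ in [voice], [spread glottis], [nasal], [labial], [round], [dorsal], [high], [back]; every other specified feature is identical.
In this geometry the lowest node dominating all of them is Root: every daughter of Root dominates only a proper subset, so no lower node suffices.
Delinking /kʰ/'s Root and associating /m/'s Root gives precisely the feature bundle of [m].

Root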